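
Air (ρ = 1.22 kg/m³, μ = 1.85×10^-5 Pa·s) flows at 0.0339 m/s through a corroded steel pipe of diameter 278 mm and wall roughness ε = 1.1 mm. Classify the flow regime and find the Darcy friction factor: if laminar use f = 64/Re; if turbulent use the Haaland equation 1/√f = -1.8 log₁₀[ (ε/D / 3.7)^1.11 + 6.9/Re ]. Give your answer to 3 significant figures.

f ≈ 0.103

Re = ρVD/μ = 1.22·0.0339·0.278/1.85e-05 = 621.5.
Re < 2300 → laminar, so f = 64/Re = 0.103 (roughness is irrelevant in laminar flow).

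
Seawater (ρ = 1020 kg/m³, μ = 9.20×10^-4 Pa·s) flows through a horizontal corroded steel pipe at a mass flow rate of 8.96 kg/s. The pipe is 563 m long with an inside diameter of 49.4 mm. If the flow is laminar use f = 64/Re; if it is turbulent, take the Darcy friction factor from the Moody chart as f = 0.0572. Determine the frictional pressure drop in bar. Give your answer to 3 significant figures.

ΔP ≈ 69.8 bar

A = πD²/4 = π(0.0494)²/4 = 0.001917 m²; mean velocity V = ṁ/(ρA) = 8.96/(1020 · 0.001917) = 4.583 m/s.
Reynolds number Re = ρVD/μ = 1020 · 4.583 · 0.0494 / 0.00092 = 2.51e+05.
Re > 4000 → turbulent; use the Moody-chart value f = 0.0572.
Darcy-Weisbach: ΔP = f(L/D)(ρV²/2) = 0.0572·(563/0.0494)·(1020·4.583²/2) = 0.0572·1.14e+04·1.071e+04 = 6.984e+06 Pa.
ΔP = 6.984e+06 Pa = 69.8 bar.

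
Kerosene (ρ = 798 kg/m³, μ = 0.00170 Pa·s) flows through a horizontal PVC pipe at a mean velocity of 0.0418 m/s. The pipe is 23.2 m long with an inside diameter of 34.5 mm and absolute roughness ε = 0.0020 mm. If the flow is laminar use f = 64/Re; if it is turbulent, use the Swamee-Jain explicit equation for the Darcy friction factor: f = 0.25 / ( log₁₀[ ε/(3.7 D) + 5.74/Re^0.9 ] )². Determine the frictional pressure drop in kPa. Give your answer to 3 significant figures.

Reynolds number Re = ρVD/μ = 798 · 0.0418 · 0.0345 / 0.0017 = 676.9.
Re < 2300 → laminar flow, so f = 64/Re = 64/676.9 = 0.09454 (the turbulent correlation is not needed).
Darcy-Weisbach: ΔP = f(L/D)(ρV²/2) = 0.09454·(23.2/0.0345)·(798·0.0418²/2) = 0.09454·672.5·0.6971 = 44.32 Pa.
ΔP = 44.32 Pa = 0.0443 kPa.

ΔP ≈ 0.0443 kPa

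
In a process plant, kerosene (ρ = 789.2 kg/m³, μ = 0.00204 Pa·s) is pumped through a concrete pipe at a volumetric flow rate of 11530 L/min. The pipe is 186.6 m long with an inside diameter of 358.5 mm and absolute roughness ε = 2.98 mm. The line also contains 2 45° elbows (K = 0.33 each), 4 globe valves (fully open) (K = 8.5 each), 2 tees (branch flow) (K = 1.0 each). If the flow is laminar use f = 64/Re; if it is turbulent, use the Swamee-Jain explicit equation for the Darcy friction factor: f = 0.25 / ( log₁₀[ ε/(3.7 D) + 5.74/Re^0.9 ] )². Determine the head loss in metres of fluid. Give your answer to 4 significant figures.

Q = 11530 L/min = 11530/60000 = 0.1922 m³/s.
Cross-sectional area A = πD²/4 = π(0.3585)²/4 = 0.1009 m²; mean velocity V = Q/A = 0.1922/0.1009 = 1.904 m/s.
Reynolds number Re = ρVD/μ = 789.2 · 1.904 · 0.3585 / 0.00204 = 2.64e+05.
Re > 4000 → turbulent. Relative roughness ε/D = 0.00298/0.3585 = 0.00831. Swamee-Jain: f = 0.25/(log₁₀[0.00831/3.7 + 5.74/2.64e+05^0.9])² = 0.25/(log₁₀[0.00225 + 7.58e-05])² = 0.25/(-2.634)² = 0.03603.
Total minor-loss coefficient ΣK = 2·0.33 + 4·8.5 + 2·1 = 36.7.
ΔP = [f·L/D + ΣK]·(ρV²/2) = [0.03603·186.6/0.3585 + 36.7]·(789.2·1.904²/2) = [18.75 + 36.7]·1430 = 7.925e+04 Pa.
Head loss h_f = ΔP/(ρg) = 7.925e+04/(789.2·9.81) = 10.24 m.

h_f ≈ 10.24 m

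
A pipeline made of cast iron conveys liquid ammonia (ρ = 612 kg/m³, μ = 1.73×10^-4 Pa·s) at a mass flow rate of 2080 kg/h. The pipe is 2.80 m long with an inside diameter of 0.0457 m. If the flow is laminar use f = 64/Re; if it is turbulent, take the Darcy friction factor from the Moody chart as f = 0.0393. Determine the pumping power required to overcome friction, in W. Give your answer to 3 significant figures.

P ≈ 0.230 W

ṁ = 2080 kg/h = 2080/3600 = 0.5778 kg/s.
A = πD²/4 = π(0.0457)²/4 = 0.00164 m²; mean velocity V = ṁ/(ρA) = 0.5778/(612 · 0.00164) = 0.5756 m/s.
Reynolds number Re = ρVD/μ = 612 · 0.5756 · 0.0457 / 0.000173 = 9.305e+04.
Re > 4000 → turbulent; use the Moody-chart value f = 0.0393.
Darcy-Weisbach: ΔP = f(L/D)(ρV²/2) = 0.0393·(2.8/0.0457)·(612·0.5756²/2) = 0.0393·61.27·101.4 = 244.1 Pa.
Q = ṁ/ρ = 0.5778/612 = 0.0009441 m³/s.
Pumping power P = QΔP = 0.0009441·244.1 = 0.2304 W = 0.230 W.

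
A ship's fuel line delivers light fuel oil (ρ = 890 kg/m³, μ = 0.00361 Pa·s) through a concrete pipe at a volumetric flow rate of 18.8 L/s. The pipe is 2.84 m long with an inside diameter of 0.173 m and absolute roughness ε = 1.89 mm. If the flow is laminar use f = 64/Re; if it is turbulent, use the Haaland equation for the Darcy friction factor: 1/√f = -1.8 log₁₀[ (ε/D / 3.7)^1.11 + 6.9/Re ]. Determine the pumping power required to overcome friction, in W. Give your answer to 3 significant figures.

P ≈ 3.57 W

Q = 18.8 L/s = 18.8/1000 = 0.0188 m³/s.
Cross-sectional area A = πD²/4 = π(0.173)²/4 = 0.02351 m²; mean velocity V = Q/A = 0.0188/0.02351 = 0.7998 m/s.
Reynolds number Re = ρVD/μ = 890 · 0.7998 · 0.173 / 0.00361 = 3.411e+04.
Re > 4000 → turbulent. Relative roughness ε/D = 0.00189/0.173 = 0.0109. Haaland: 1/√f = -1.8 log₁₀[(0.0109/3.7)^1.11 + 6.9/3.411e+04] = -1.8 log₁₀[0.00156 + 0.000202] = 4.959, so f = 0.04066.
Darcy-Weisbach: ΔP = f(L/D)(ρV²/2) = 0.04066·(2.84/0.173)·(890·0.7998²/2) = 0.04066·16.42·284.7 = 190 Pa.
Pumping power P = QΔP = 0.0188·190 = 3.572 W = 3.57 W.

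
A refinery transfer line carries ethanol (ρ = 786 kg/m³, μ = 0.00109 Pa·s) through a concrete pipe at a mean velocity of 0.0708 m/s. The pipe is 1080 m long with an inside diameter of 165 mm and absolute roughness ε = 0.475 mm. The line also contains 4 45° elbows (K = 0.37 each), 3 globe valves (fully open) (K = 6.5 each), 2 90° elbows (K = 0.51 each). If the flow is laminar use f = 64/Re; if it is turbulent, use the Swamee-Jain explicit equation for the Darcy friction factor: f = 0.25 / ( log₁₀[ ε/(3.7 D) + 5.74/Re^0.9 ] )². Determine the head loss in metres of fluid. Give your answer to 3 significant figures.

Reynolds number Re = ρVD/μ = 786 · 0.0708 · 0.165 / 0.00109 = 8424.
Re > 4000 → turbulent. Relative roughness ε/D = 0.000475/0.165 = 0.00288. Swamee-Jain: f = 0.25/(log₁₀[0.00288/3.7 + 5.74/8424^0.9])² = 0.25/(log₁₀[0.000778 + 0.00168])² = 0.25/(-2.609)² = 0.03673.
Total minor-loss coefficient ΣK = 4·0.37 + 3·6.5 + 2·0.51 = 22.
ΔP = [f·L/D + ΣK]·(ρV²/2) = [0.03673·1080/0.165 + 22]·(786·0.0708²/2) = [240.4 + 22]·1.97 = 516.9 Pa.
Head loss h_f = ΔP/(ρg) = 516.9/(786·9.81) = 0.0670 m.

h_f ≈ 0.0670 m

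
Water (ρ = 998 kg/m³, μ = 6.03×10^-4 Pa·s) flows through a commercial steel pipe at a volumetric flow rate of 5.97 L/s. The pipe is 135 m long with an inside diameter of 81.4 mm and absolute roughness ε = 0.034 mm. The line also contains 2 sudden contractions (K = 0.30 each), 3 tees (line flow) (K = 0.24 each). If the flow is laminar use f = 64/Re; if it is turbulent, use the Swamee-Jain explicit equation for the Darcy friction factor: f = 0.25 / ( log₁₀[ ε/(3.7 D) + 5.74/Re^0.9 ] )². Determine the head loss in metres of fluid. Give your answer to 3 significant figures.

h_f ≈ 2.20 m

Q = 5.97 L/s = 5.97/1000 = 0.00597 m³/s.
Cross-sectional area A = πD²/4 = π(0.0814)²/4 = 0.005204 m²; mean velocity V = Q/A = 0.00597/0.005204 = 1.147 m/s.
Reynolds number Re = ρVD/μ = 998 · 1.147 · 0.0814 / 0.000603 = 1.546e+05.
Re > 4000 → turbulent. Relative roughness ε/D = 3.4e-05/0.0814 = 0.000418. Swamee-Jain: f = 0.25/(log₁₀[0.000418/3.7 + 5.74/1.546e+05^0.9])² = 0.25/(log₁₀[0.000113 + 0.000123])² = 0.25/(-3.628)² = 0.01899.
Total minor-loss coefficient ΣK = 2·0.3 + 3·0.24 = 1.32.
ΔP = [f·L/D + ΣK]·(ρV²/2) = [0.01899·135/0.0814 + 1.32]·(998·1.147²/2) = [31.5 + 1.32]·656.7 = 2.155e+04 Pa.
Head loss h_f = ΔP/(ρg) = 2.155e+04/(998·9.81) = 2.20 m.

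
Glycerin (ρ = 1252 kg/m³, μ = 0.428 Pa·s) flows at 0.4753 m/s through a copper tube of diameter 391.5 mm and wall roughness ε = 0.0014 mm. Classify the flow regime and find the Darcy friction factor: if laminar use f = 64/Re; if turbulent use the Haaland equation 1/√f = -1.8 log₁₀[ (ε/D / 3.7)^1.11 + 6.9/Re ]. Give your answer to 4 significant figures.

f ≈ 0.1176

Re = ρVD/μ = 1252·0.4753·0.3915/0.428 = 544.3.
Re < 2300 → laminar, so f = 64/Re = 0.1176 (roughness is irrelevant in laminar flow).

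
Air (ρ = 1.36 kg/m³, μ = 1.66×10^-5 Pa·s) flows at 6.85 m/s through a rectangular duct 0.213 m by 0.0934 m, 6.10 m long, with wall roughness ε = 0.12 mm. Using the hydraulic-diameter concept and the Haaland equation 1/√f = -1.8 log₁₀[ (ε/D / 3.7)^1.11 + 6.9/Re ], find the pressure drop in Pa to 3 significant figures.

Hydraulic diameter D_h = 4A/P = 4·(0.213·0.0934)/(2·(0.213+0.0934)) = 0.07958/0.6128 = 0.1299 m.
Re = ρVD_h/μ = 1.36·6.85·0.1299/1.66e-05 = 7.288e+04.
ε/D_h = 0.00012/0.1299 = 0.000924; Haaland gives 1/√f = -1.8 log₁₀[0.0001+9.47e-05] = 6.678, so f = 0.02242.
ΔP = f(L/D_h)(ρV²/2) = 0.02242·6.1/0.1299·31.91 = 33.61 Pa.

ΔP ≈ 33.6 Pa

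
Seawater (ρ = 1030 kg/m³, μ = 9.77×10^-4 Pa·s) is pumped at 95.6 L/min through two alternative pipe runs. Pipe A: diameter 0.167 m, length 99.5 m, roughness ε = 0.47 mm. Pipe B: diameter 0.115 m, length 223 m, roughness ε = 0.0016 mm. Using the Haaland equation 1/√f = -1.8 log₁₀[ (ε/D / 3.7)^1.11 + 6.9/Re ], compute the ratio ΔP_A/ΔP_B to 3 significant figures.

ΔP_A/ΔP_B ≈ 0.0872

Pipe A: V = Q/A = 0.001593/0.0219 = 0.07274 m/s; Re = 1.281e+04; ε/D = 0.00281; Haaland → f = 0.0331; ΔP_A = f(L/D)(ρV²/2) = 53.74 Pa.
Pipe B: V = Q/A = 0.001593/0.01039 = 0.1534 m/s; Re = 1.86e+04; ε/D = 1.39e-05; Haaland → f = 0.02624; ΔP_B = f(L/D)(ρV²/2) = 616.7 Pa.
ΔP_A/ΔP_B = 53.74/616.7 = 0.0872.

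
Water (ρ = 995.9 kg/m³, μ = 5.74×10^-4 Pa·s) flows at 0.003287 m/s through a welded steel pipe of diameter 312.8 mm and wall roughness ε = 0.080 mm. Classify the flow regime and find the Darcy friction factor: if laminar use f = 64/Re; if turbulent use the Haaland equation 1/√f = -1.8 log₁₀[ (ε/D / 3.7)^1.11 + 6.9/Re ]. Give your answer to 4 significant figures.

f ≈ 0.03588

Re = ρVD/μ = 995.9·0.003287·0.3128/0.000574 = 1784.
Re < 2300 → laminar, so f = 64/Re = 0.03588 (roughness is irrelevant in laminar flow).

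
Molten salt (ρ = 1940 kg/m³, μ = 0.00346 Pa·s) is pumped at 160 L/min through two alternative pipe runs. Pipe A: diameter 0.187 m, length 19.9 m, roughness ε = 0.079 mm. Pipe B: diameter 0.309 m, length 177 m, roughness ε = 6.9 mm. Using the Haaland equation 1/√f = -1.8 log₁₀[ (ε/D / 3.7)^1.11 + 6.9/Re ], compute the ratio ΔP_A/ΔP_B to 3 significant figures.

Pipe A: V = Q/A = 0.002667/0.02746 = 0.09709 m/s; Re = 1.018e+04; ε/D = 0.000422; Haaland → f = 0.03125; ΔP_A = f(L/D)(ρV²/2) = 30.41 Pa.
Pipe B: V = Q/A = 0.002667/0.07499 = 0.03556 m/s; Re = 6161; ε/D = 0.0223; Haaland → f = 0.05632; ΔP_B = f(L/D)(ρV²/2) = 39.57 Pa.
ΔP_A/ΔP_B = 30.41/39.57 = 0.769.

ΔP_A/ΔP_B ≈ 0.769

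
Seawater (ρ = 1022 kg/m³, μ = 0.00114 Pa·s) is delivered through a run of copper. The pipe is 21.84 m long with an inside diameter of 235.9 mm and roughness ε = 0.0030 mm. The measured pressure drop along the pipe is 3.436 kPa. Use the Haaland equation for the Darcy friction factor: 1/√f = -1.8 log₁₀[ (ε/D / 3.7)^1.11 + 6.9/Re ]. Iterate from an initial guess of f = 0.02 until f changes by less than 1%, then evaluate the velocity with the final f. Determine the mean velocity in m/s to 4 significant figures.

Rearranging Darcy-Weisbach: V = √(2·ΔP·D/(f·L·ρ)). With ε/D = 3e-06/0.2359 = 1.27e-05, iterate starting from f = 0.02:
  f = 0.02 → V = √(2·3436·0.2359/(0.02·21.84·1022)) = 1.906 m/s; Re = ρVD/μ = 4.03e+05; f → 0.01371
  f = 0.01371 → V = 2.302 m/s; Re = 4.868e+05; f → 0.01327
  f = 0.01327 → V = 2.34 m/s; Re = 4.948e+05; f → 0.01323
Converged (Δf/f < 1%). With the final f = 0.01323: V = √(2·3436·0.2359/(0.01323·21.84·1022)) = 2.343 m/s.

V ≈ 2.343 m/s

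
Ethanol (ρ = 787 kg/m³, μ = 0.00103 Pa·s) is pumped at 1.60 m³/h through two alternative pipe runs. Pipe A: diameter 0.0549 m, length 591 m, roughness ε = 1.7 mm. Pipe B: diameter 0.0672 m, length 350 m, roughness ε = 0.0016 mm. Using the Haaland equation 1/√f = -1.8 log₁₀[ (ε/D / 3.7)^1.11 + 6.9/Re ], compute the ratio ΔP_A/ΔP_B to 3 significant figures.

Pipe A: V = Q/A = 0.0004444/0.002367 = 0.1878 m/s; Re = 7876; ε/D = 0.031; Haaland → f = 0.06179; ΔP_A = f(L/D)(ρV²/2) = 9226 Pa.
Pipe B: V = Q/A = 0.0004444/0.003547 = 0.1253 m/s; Re = 6434; ε/D = 2.38e-05; Haaland → f = 0.03501; ΔP_B = f(L/D)(ρV²/2) = 1127 Pa.
ΔP_A/ΔP_B = 9226/1127 = 8.19.

ΔP_A/ΔP_B ≈ 8.19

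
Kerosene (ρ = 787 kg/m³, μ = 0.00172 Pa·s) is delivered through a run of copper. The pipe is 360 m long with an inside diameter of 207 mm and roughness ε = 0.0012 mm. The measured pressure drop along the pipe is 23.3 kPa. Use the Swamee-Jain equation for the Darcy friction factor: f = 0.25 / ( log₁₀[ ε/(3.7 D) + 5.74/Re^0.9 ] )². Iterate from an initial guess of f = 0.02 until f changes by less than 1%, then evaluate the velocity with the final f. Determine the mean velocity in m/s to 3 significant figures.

Rearranging Darcy-Weisbach: V = √(2·ΔP·D/(f·L·ρ)). With ε/D = 1.2e-06/0.207 = 5.8e-06, iterate starting from f = 0.02:
  f = 0.02 → V = √(2·2.33e+04·0.207/(0.02·360·787)) = 1.305 m/s; Re = ρVD/μ = 1.236e+05; f → 0.01714
  f = 0.01714 → V = 1.409 m/s; Re = 1.335e+05; f → 0.01687
  f = 0.01687 → V = 1.42 m/s; Re = 1.345e+05; f → 0.01685
Converged (Δf/f < 1%). With the final f = 0.01685: V = √(2·2.33e+04·0.207/(0.01685·360·787)) = 1.422 m/s.

V ≈ 1.42 m/s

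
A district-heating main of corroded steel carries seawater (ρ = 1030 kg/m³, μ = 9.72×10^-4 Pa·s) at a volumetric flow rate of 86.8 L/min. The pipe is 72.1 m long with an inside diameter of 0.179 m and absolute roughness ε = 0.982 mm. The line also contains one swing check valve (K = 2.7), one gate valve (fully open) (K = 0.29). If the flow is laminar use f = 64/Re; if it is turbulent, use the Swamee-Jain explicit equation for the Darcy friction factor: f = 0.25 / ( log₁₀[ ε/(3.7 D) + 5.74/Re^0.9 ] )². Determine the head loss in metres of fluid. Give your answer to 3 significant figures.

Q = 86.8 L/min = 86.8/60000 = 0.001447 m³/s.
Cross-sectional area A = πD²/4 = π(0.179)²/4 = 0.02516 m²; mean velocity V = Q/A = 0.001447/0.02516 = 0.05749 m/s.
Reynolds number Re = ρVD/μ = 1030 · 0.05749 · 0.179 / 0.000972 = 1.09e+04.
Re > 4000 → turbulent. Relative roughness ε/D = 0.000982/0.179 = 0.00549. Swamee-Jain: f = 0.25/(log₁₀[0.00549/3.7 + 5.74/1.09e+04^0.9])² = 0.25/(log₁₀[0.00148 + 0.00133])² = 0.25/(-2.55)² = 0.03844.
Total minor-loss coefficient ΣK = 1·2.7 + 1·0.29 = 2.99.
ΔP = [f·L/D + ΣK]·(ρV²/2) = [0.03844·72.1/0.179 + 2.99]·(1030·0.05749²/2) = [15.48 + 2.99]·1.702 = 31.44 Pa.
Head loss h_f = ΔP/(ρg) = 31.44/(1030·9.81) = 0.00311 m.

h_f ≈ 0.00311 m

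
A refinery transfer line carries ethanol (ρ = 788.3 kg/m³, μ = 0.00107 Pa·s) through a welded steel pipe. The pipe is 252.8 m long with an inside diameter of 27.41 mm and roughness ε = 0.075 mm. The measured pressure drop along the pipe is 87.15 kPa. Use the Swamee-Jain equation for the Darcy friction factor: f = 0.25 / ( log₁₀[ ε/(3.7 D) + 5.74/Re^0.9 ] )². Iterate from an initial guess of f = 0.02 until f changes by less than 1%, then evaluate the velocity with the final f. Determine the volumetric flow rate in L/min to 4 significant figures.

Rearranging Darcy-Weisbach: V = √(2·ΔP·D/(f·L·ρ)). With ε/D = 7.5e-05/0.02741 = 0.00274, iterate starting from f = 0.02:
  f = 0.02 → V = √(2·8.715e+04·0.02741/(0.02·252.8·788.3)) = 1.095 m/s; Re = ρVD/μ = 2.211e+04; f → 0.031
  f = 0.031 → V = 0.8795 m/s; Re = 1.776e+04; f → 0.03198
  f = 0.03198 → V = 0.8659 m/s; Re = 1.748e+04; f → 0.03205
Converged (Δf/f < 1%). With the final f = 0.03205: V = √(2·8.715e+04·0.02741/(0.03205·252.8·788.3)) = 0.8648 m/s.
Q = V·A = 0.8648·(π/4·0.02741²) = 0.0005103 m³/s = 30.62 L/min.

Q ≈ 30.62 L/min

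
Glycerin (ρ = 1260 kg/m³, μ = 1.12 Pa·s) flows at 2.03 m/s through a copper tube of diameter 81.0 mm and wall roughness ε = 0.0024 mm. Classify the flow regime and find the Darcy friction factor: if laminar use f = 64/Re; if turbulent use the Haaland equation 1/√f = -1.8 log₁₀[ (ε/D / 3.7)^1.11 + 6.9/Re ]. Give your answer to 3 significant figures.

Re = ρVD/μ = 1260·2.03·0.081/1.12 = 185.
Re < 2300 → laminar, so f = 64/Re = 0.346 (roughness is irrelevant in laminar flow).

f ≈ 0.346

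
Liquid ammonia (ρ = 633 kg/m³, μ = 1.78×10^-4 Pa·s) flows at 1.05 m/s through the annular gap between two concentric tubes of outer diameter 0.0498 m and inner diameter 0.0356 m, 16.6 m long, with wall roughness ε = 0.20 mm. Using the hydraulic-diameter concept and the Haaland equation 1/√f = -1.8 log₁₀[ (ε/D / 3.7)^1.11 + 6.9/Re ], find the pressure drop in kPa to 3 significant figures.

Hydraulic diameter D_h = 4A/P = D_o - D_i = 0.0498 - 0.0356 = 0.0142 m.
Re = ρVD_h/μ = 633·1.05·0.0142/0.000178 = 5.302e+04.
ε/D_h = 0.0002/0.0142 = 0.0141; Haaland gives 1/√f = -1.8 log₁₀[0.00206+0.00013] = 4.786, so f = 0.04365.
ΔP = f(L/D_h)(ρV²/2) = 0.04365·16.6/0.0142·348.9 = 1.781e+04 Pa.
ΔP = 17.8 kPa.

ΔP ≈ 17.8 kPa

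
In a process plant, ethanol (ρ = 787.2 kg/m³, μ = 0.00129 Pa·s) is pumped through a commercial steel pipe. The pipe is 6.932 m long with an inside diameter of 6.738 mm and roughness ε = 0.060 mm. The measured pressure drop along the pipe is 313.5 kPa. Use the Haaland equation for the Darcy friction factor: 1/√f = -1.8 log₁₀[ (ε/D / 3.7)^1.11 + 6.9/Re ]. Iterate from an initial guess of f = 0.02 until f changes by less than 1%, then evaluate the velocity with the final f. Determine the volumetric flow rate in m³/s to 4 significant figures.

Rearranging Darcy-Weisbach: V = √(2·ΔP·D/(f·L·ρ)). With ε/D = 6e-05/0.006738 = 0.0089, iterate starting from f = 0.02:
  f = 0.02 → V = √(2·3.135e+05·0.006738/(0.02·6.932·787.2)) = 6.222 m/s; Re = ρVD/μ = 2.558e+04; f → 0.03878
  f = 0.03878 → V = 4.468 m/s; Re = 1.837e+04; f → 0.0396
  f = 0.0396 → V = 4.422 m/s; Re = 1.818e+04; f → 0.03963
Converged (Δf/f < 1%). With the final f = 0.03963: V = √(2·3.135e+05·0.006738/(0.03963·6.932·787.2)) = 4.42 m/s.
Q = V·A = 4.42·(π/4·0.006738²) = 0.0001576 m³/s = 1.576×10^-4 m³/s.

Q ≈ 1.576×10^-4 m³/s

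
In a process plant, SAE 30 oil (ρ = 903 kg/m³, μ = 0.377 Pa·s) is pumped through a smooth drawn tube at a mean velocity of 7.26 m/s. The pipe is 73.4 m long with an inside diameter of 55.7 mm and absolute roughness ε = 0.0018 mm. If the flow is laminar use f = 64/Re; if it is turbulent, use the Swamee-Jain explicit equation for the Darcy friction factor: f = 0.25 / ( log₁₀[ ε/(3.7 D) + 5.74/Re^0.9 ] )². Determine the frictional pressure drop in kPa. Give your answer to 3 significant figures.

ΔP ≈ 2070 kPa

Reynolds number Re = ρVD/μ = 903 · 7.26 · 0.0557 / 0.377 = 968.6.
Re < 2300 → laminar flow, so f = 64/Re = 64/968.6 = 0.06608 (the turbulent correlation is not needed).
Darcy-Weisbach: ΔP = f(L/D)(ρV²/2) = 0.06608·(73.4/0.0557)·(903·7.26²/2) = 0.06608·1318·2.38e+04 = 2.072e+06 Pa.
ΔP = 2.072e+06 Pa = 2070 kPa.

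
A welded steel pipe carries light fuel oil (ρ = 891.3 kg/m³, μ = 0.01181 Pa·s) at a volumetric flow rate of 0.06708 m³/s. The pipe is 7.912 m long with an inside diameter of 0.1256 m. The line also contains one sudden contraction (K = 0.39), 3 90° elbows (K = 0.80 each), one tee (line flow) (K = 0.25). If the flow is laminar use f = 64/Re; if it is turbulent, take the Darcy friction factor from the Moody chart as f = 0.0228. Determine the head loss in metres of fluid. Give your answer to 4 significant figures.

h_f ≈ 6.687 m

Cross-sectional area A = πD²/4 = π(0.1256)²/4 = 0.01239 m²; mean velocity V = Q/A = 0.06708/0.01239 = 5.414 m/s.
Reynolds number Re = ρVD/μ = 891.3 · 5.414 · 0.1256 / 0.0118 = 5.132e+04.
Re > 4000 → turbulent; use the Moody-chart value f = 0.0228.
Total minor-loss coefficient ΣK = 1·0.39 + 3·0.8 + 1·0.25 = 3.04.
ΔP = [f·L/D + ΣK]·(ρV²/2) = [0.0228·7.912/0.1256 + 3.04]·(891.3·5.414²/2) = [1.436 + 3.04]·1.306e+04 = 5.847e+04 Pa.
Head loss h_f = ΔP/(ρg) = 5.847e+04/(891.3·9.81) = 6.687 m.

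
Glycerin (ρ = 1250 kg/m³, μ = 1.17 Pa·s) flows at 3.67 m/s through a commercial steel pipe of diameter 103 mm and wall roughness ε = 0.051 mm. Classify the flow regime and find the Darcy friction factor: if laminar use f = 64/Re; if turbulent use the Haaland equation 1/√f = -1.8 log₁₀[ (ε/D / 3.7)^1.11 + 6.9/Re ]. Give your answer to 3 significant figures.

f ≈ 0.158

Re = ρVD/μ = 1250·3.67·0.103/1.17 = 403.9.
Re < 2300 → laminar, so f = 64/Re = 0.1585 (roughness is irrelevant in laminar flow).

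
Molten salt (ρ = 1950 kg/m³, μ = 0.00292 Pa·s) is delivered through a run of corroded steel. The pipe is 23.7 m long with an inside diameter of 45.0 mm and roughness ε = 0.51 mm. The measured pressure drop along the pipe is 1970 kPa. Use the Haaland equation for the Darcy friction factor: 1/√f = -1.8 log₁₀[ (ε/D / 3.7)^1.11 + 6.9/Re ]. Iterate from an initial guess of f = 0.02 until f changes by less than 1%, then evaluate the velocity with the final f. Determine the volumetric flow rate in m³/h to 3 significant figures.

Q ≈ 56.2 m³/h

Rearranging Darcy-Weisbach: V = √(2·ΔP·D/(f·L·ρ)). With ε/D = 0.00051/0.045 = 0.0113, iterate starting from f = 0.02:
  f = 0.02 → V = √(2·1.97e+06·0.045/(0.02·23.7·1950)) = 13.85 m/s; Re = ρVD/μ = 4.162e+05; f → 0.03977
  f = 0.03977 → V = 9.822 m/s; Re = 2.952e+05; f → 0.03982
Converged (Δf/f < 1%). With the final f = 0.03982: V = √(2·1.97e+06·0.045/(0.03982·23.7·1950)) = 9.816 m/s.
Q = V·A = 9.816·(π/4·0.045²) = 0.01561 m³/s = 56.2 m³/h.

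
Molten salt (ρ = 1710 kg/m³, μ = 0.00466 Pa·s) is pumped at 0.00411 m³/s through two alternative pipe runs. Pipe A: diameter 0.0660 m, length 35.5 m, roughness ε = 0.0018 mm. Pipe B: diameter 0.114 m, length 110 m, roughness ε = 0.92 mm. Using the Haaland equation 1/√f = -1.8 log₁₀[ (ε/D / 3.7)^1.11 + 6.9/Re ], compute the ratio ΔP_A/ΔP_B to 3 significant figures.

ΔP_A/ΔP_B ≈ 3.00

Pipe A: V = Q/A = 0.00411/0.003421 = 1.201 m/s; Re = 2.909e+04; ε/D = 2.73e-05; Haaland → f = 0.02354; ΔP_A = f(L/D)(ρV²/2) = 1.562e+04 Pa.
Pipe B: V = Q/A = 0.00411/0.01021 = 0.4027 m/s; Re = 1.684e+04; ε/D = 0.00807; Haaland → f = 0.03887; ΔP_B = f(L/D)(ρV²/2) = 5200 Pa.
ΔP_A/ΔP_B = 1.562e+04/5200 = 3.00.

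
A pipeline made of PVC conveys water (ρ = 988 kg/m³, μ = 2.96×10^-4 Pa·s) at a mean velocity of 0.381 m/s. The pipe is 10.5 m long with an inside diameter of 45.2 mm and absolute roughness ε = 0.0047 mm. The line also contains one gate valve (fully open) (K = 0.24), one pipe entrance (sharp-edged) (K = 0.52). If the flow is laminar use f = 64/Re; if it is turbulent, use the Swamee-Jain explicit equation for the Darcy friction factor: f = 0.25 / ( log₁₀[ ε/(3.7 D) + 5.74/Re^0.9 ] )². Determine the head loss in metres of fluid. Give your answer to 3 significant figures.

h_f ≈ 0.0410 m

Reynolds number Re = ρVD/μ = 988 · 0.381 · 0.0452 / 0.000296 = 5.748e+04.
Re > 4000 → turbulent. Relative roughness ε/D = 4.7e-06/0.0452 = 0.000104. Swamee-Jain: f = 0.25/(log₁₀[0.000104/3.7 + 5.74/5.748e+04^0.9])² = 0.25/(log₁₀[2.81e-05 + 0.000299])² = 0.25/(-3.486)² = 0.02058.
Total minor-loss coefficient ΣK = 1·0.24 + 1·0.52 = 0.76.
ΔP = [f·L/D + ΣK]·(ρV²/2) = [0.02058·10.5/0.0452 + 0.76]·(988·0.381²/2) = [4.78 + 0.76]·71.71 = 397.3 Pa.
Head loss h_f = ΔP/(ρg) = 397.3/(988·9.81) = 0.0410 m.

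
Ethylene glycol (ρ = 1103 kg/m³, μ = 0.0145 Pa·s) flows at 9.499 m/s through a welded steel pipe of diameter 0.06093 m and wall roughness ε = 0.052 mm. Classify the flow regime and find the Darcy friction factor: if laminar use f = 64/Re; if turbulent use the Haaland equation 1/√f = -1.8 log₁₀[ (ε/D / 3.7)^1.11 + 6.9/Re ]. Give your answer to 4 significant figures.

f ≈ 0.02375

Re = ρVD/μ = 1103·9.499·0.06093/0.0145 = 4.403e+04.
Re > 4000 → turbulent. ε/D = 5.2e-05/0.06093 = 0.000853; Haaland: 1/√f = -1.8 log₁₀[9.18e-05 + 0.000157] = 6.488, so f = 0.02375.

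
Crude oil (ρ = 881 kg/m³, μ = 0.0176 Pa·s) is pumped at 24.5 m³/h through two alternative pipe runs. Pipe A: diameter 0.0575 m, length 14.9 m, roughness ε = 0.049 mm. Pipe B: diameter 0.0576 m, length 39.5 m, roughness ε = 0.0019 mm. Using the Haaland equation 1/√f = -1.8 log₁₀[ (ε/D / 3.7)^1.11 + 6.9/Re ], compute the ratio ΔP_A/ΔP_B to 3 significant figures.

ΔP_A/ΔP_B ≈ 0.391

Pipe A: V = Q/A = 0.006806/0.002597 = 2.621 m/s; Re = 7543; ε/D = 0.000852; Haaland → f = 0.03436; ΔP_A = f(L/D)(ρV²/2) = 2.694e+04 Pa.
Pipe B: V = Q/A = 0.006806/0.002606 = 2.612 m/s; Re = 7530; ε/D = 3.3e-05; Haaland → f = 0.03347; ΔP_B = f(L/D)(ρV²/2) = 6.896e+04 Pa.
ΔP_A/ΔP_B = 2.694e+04/6.896e+04 = 0.391.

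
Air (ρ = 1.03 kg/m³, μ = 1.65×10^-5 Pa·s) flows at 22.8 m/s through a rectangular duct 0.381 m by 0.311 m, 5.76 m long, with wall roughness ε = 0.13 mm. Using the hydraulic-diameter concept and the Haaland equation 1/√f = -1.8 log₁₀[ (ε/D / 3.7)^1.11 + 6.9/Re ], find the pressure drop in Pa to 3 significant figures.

Hydraulic diameter D_h = 4A/P = 4·(0.381·0.311)/(2·(0.381+0.311)) = 0.474/1.384 = 0.3425 m.
Re = ρVD_h/μ = 1.03·22.8·0.3425/1.65e-05 = 4.874e+05.
ε/D_h = 0.00013/0.3425 = 0.00038; Haaland gives 1/√f = -1.8 log₁₀[3.74e-05+1.42e-05] = 7.719, so f = 0.01679.
ΔP = f(L/D_h)(ρV²/2) = 0.01679·5.76/0.3425·267.7 = 75.58 Pa.

ΔP ≈ 75.6 Pa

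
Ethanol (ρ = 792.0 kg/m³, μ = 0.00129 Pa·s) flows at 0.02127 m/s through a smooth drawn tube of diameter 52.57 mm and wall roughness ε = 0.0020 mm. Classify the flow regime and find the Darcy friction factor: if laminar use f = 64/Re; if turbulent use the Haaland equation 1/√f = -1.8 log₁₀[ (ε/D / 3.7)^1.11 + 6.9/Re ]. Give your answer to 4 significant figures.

Re = ρVD/μ = 792·0.02127·0.05257/0.00129 = 686.5.
Re < 2300 → laminar, so f = 64/Re = 0.09323 (roughness is irrelevant in laminar flow).

f ≈ 0.09323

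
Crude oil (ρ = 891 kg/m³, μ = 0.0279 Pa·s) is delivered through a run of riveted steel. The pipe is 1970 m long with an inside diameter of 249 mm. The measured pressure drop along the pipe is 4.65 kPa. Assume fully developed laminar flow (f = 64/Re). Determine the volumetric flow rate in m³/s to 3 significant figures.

Q ≈ 0.00798 m³/s

For laminar flow, f = 64/Re with Re = ρVD/μ, so Darcy-Weisbach reduces to ΔP = 32μLV/D². Solving for V: V = ΔP·D²/(32μL) = 4650·(0.249)²/(32·0.0279·1970) = 0.1639 m/s.
Check: Re = ρVD/μ = 891·0.1639·0.249/0.0279 = 1303 < 2300, so the laminar assumption holds.
Q = V·A = 0.1639·(π/4·0.249²) = 0.007982 m³/s = 0.00798 m³/s.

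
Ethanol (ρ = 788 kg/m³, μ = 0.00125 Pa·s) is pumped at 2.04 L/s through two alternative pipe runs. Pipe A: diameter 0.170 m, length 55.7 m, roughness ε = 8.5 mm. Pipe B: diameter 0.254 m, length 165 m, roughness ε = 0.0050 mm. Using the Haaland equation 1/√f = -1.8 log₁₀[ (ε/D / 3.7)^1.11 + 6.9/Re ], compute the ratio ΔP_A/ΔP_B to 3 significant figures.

Pipe A: V = Q/A = 0.00204/0.0227 = 0.08988 m/s; Re = 9632; ε/D = 0.05; Haaland → f = 0.07421; ΔP_A = f(L/D)(ρV²/2) = 77.38 Pa.
Pipe B: V = Q/A = 0.00204/0.05067 = 0.04026 m/s; Re = 6446; ε/D = 1.97e-05; Haaland → f = 0.03499; ΔP_B = f(L/D)(ρV²/2) = 14.52 Pa.
ΔP_A/ΔP_B = 77.38/14.52 = 5.33.

ΔP_A/ΔP_B ≈ 5.33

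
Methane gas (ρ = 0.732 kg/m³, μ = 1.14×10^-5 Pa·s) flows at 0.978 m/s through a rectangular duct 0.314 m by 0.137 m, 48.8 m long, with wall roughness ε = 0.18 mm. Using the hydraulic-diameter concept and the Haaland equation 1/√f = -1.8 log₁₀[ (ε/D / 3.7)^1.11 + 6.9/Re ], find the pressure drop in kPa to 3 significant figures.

ΔP ≈ 0.00275 kPa

Hydraulic diameter D_h = 4A/P = 4·(0.314·0.137)/(2·(0.314+0.137)) = 0.1721/0.902 = 0.1908 m.
Re = ρVD_h/μ = 0.732·0.978·0.1908/1.14e-05 = 1.198e+04.
ε/D_h = 0.00018/0.1908 = 0.000944; Haaland gives 1/√f = -1.8 log₁₀[0.000103+0.000576] = 5.703, so f = 0.03075.
ΔP = f(L/D_h)(ρV²/2) = 0.03075·48.8/0.1908·0.3501 = 2.753 Pa.
ΔP = 0.00275 kPa.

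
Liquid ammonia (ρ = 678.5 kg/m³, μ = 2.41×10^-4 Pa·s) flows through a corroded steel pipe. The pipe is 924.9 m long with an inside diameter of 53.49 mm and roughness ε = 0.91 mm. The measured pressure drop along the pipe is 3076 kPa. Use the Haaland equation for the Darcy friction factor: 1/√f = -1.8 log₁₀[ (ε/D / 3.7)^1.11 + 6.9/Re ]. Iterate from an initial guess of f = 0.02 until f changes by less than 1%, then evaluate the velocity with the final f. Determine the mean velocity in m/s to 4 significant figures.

Rearranging Darcy-Weisbach: V = √(2·ΔP·D/(f·L·ρ)). With ε/D = 0.00091/0.05349 = 0.017, iterate starting from f = 0.02:
  f = 0.02 → V = √(2·3.076e+06·0.05349/(0.02·924.9·678.5)) = 5.12 m/s; Re = ρVD/μ = 7.711e+05; f → 0.0459
  f = 0.0459 → V = 3.38 m/s; Re = 5.09e+05; f → 0.04593
Converged (Δf/f < 1%). With the final f = 0.04593: V = √(2·3.076e+06·0.05349/(0.04593·924.9·678.5)) = 3.379 m/s.

V ≈ 3.379 m/s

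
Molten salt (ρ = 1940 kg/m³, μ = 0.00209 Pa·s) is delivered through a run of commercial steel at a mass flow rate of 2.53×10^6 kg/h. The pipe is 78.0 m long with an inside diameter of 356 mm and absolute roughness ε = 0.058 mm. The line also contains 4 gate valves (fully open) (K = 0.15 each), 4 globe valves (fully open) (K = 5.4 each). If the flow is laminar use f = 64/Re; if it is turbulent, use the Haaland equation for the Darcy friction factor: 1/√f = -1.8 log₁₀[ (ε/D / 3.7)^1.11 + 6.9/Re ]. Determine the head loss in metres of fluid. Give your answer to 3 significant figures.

h_f ≈ 17.1 m

ṁ = 2.53×10^6 kg/h = 2.53×10^6/3600 = 702.8 kg/s.
A = πD²/4 = π(0.356)²/4 = 0.09954 m²; mean velocity V = ṁ/(ρA) = 702.8/(1940 · 0.09954) = 3.639 m/s.
Reynolds number Re = ρVD/μ = 1940 · 3.639 · 0.356 / 0.00209 = 1.203e+06.
Re > 4000 → turbulent. Relative roughness ε/D = 5.8e-05/0.356 = 0.000163. Haaland: 1/√f = -1.8 log₁₀[(0.000163/3.7)^1.11 + 6.9/1.203e+06] = -1.8 log₁₀[1.46e-05 + 5.74e-06] = 8.445, so f = 0.01402.
Total minor-loss coefficient ΣK = 4·0.15 + 4·5.4 = 22.2.
ΔP = [f·L/D + ΣK]·(ρV²/2) = [0.01402·78/0.356 + 22.2]·(1940·3.639²/2) = [3.072 + 22.2]·1.285e+04 = 3.247e+05 Pa.
Head loss h_f = ΔP/(ρg) = 3.247e+05/(1940·9.81) = 17.1 m.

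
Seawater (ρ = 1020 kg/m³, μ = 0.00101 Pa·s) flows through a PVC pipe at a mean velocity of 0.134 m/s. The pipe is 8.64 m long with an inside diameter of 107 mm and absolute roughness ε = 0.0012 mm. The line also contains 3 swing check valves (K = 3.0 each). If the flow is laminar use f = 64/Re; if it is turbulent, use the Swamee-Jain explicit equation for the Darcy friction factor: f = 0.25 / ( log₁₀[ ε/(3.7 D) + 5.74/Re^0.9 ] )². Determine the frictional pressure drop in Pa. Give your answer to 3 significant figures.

ΔP ≈ 103 Pa

Reynolds number Re = ρVD/μ = 1020 · 0.134 · 0.107 / 0.00101 = 1.448e+04.
Re > 4000 → turbulent. Relative roughness ε/D = 1.2e-06/0.107 = 1.12e-05. Swamee-Jain: f = 0.25/(log₁₀[1.12e-05/3.7 + 5.74/1.448e+04^0.9])² = 0.25/(log₁₀[3.03e-06 + 0.00103])² = 0.25/(-2.985)² = 0.02807.
Total minor-loss coefficient ΣK = 3·3 = 9.
ΔP = [f·L/D + ΣK]·(ρV²/2) = [0.02807·8.64/0.107 + 9]·(1020·0.134²/2) = [2.266 + 9]·9.158 = 103.2 Pa.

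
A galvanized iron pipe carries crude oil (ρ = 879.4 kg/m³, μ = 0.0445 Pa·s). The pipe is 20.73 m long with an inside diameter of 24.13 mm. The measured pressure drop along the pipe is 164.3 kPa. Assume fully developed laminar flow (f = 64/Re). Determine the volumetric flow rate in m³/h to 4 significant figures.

Q ≈ 5.335 m³/h

For laminar flow, f = 64/Re with Re = ρVD/μ, so Darcy-Weisbach reduces to ΔP = 32μLV/D². Solving for V: V = ΔP·D²/(32μL) = 1.643e+05·(0.02413)²/(32·0.0445·20.73) = 3.241 m/s.
Check: Re = ρVD/μ = 879.4·3.241·0.02413/0.0445 = 1545 < 2300, so the laminar assumption holds.
Q = V·A = 3.241·(π/4·0.02413²) = 0.001482 m³/s = 5.335 m³/h.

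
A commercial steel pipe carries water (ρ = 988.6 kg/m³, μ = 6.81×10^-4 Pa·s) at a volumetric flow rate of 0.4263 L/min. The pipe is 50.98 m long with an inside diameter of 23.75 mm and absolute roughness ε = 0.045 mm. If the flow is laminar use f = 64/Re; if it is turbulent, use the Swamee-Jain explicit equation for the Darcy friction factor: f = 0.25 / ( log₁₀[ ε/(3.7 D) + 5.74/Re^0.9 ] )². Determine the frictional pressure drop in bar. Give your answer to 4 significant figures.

Q = 0.4263 L/min = 0.4263/60000 = 7.105e-06 m³/s.
Cross-sectional area A = πD²/4 = π(0.02375)²/4 = 0.000443 m²; mean velocity V = Q/A = 7.105e-06/0.000443 = 0.01604 m/s.
Reynolds number Re = ρVD/μ = 988.6 · 0.01604 · 0.02375 / 0.000681 = 552.9.
Re < 2300 → laminar flow, so f = 64/Re = 64/552.9 = 0.1157 (the turbulent correlation is not needed).
Darcy-Weisbach: ΔP = f(L/D)(ρV²/2) = 0.1157·(50.98/0.02375)·(988.6·0.01604²/2) = 0.1157·2147·0.1271 = 31.59 Pa.
ΔP = 31.59 Pa = 3.159×10^-4 bar.

ΔP ≈ 3.159×10^-4 bar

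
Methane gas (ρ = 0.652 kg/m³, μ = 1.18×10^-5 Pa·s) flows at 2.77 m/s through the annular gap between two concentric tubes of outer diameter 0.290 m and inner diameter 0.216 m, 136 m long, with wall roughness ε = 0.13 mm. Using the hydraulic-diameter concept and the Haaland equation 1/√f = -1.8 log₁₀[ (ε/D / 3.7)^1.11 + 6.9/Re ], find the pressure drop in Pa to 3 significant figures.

Hydraulic diameter D_h = 4A/P = D_o - D_i = 0.29 - 0.216 = 0.074 m.
Re = ρVD_h/μ = 0.652·2.77·0.074/1.18e-05 = 1.133e+04.
ε/D_h = 0.00013/0.074 = 0.00176; Haaland gives 1/√f = -1.8 log₁₀[0.000205+0.000609] = 5.561, so f = 0.03234.
ΔP = f(L/D_h)(ρV²/2) = 0.03234·136/0.074·2.501 = 148.7 Pa.

ΔP ≈ 149 Pa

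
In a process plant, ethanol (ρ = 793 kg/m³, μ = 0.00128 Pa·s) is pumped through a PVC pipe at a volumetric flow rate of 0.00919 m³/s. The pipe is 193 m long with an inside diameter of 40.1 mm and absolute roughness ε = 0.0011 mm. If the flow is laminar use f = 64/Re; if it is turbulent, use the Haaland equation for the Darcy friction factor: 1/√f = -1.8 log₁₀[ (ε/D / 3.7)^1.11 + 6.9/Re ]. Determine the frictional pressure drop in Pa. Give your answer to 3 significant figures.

ΔP ≈ 1.61×10^6 Pa

Cross-sectional area A = πD²/4 = π(0.0401)²/4 = 0.001263 m²; mean velocity V = Q/A = 0.00919/0.001263 = 7.277 m/s.
Reynolds number Re = ρVD/μ = 793 · 7.277 · 0.0401 / 0.00128 = 1.808e+05.
Re > 4000 → turbulent. Relative roughness ε/D = 1.1e-06/0.0401 = 2.74e-05. Haaland: 1/√f = -1.8 log₁₀[(2.74e-05/3.7)^1.11 + 6.9/1.808e+05] = -1.8 log₁₀[2.02e-06 + 3.82e-05] = 7.913, so f = 0.01597.
Darcy-Weisbach: ΔP = f(L/D)(ρV²/2) = 0.01597·(193/0.0401)·(793·7.277²/2) = 0.01597·4813·2.1e+04 = 1.614e+06 Pa.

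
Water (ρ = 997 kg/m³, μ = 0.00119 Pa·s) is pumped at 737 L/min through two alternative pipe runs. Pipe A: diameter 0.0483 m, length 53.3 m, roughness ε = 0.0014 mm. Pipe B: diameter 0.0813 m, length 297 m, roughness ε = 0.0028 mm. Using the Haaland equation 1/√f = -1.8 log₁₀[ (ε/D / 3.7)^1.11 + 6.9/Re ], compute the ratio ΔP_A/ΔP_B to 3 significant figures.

ΔP_A/ΔP_B ≈ 2.20

Pipe A: V = Q/A = 0.01228/0.001832 = 6.704 m/s; Re = 2.713e+05; ε/D = 2.9e-05; Haaland → f = 0.01485; ΔP_A = f(L/D)(ρV²/2) = 3.671e+05 Pa.
Pipe B: V = Q/A = 0.01228/0.005191 = 2.366 m/s; Re = 1.612e+05; ε/D = 3.44e-05; Haaland → f = 0.01636; ΔP_B = f(L/D)(ρV²/2) = 1.669e+05 Pa.
ΔP_A/ΔP_B = 3.671e+05/1.669e+05 = 2.20.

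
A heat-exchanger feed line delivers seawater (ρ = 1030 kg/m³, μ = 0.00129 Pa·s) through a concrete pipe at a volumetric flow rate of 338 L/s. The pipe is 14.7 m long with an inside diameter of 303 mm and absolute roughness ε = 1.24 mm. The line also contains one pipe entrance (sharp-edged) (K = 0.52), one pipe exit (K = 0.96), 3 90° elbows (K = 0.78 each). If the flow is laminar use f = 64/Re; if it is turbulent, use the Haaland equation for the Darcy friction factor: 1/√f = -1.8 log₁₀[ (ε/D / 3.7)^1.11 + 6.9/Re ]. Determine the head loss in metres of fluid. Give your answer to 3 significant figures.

Q = 338 L/s = 338/1000 = 0.338 m³/s.
Cross-sectional area A = πD²/4 = π(0.303)²/4 = 0.07211 m²; mean velocity V = Q/A = 0.338/0.07211 = 4.688 m/s.
Reynolds number Re = ρVD/μ = 1030 · 4.688 · 0.303 / 0.00129 = 1.134e+06.
Re > 4000 → turbulent. Relative roughness ε/D = 0.00124/0.303 = 0.00409. Haaland: 1/√f = -1.8 log₁₀[(0.00409/3.7)^1.11 + 6.9/1.134e+06] = -1.8 log₁₀[0.000523 + 6.08e-06] = 5.897, so f = 0.02875.
Total minor-loss coefficient ΣK = 1·0.52 + 1·0.96 + 3·0.78 = 3.82.
ΔP = [f·L/D + ΣK]·(ρV²/2) = [0.02875·14.7/0.303 + 3.82]·(1030·4.688²/2) = [1.395 + 3.82]·1.132e+04 = 5.901e+04 Pa.
Head loss h_f = ΔP/(ρg) = 5.901e+04/(1030·9.81) = 5.84 m.

h_f ≈ 5.84 m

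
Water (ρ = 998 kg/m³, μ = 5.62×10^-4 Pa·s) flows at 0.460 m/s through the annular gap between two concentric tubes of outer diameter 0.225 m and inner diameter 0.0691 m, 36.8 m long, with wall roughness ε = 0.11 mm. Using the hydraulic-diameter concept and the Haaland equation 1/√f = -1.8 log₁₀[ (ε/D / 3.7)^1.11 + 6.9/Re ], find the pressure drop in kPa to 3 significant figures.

Hydraulic diameter D_h = 4A/P = D_o - D_i = 0.225 - 0.0691 = 0.1559 m.
Re = ρVD_h/μ = 998·0.46·0.1559/0.000562 = 1.273e+05.
ε/D_h = 0.00011/0.1559 = 0.000706; Haaland gives 1/√f = -1.8 log₁₀[7.43e-05+5.42e-05] = 7.004, so f = 0.02039.
ΔP = f(L/D_h)(ρV²/2) = 0.02039·36.8/0.1559·105.6 = 508.1 Pa.
ΔP = 0.508 kPa.

ΔP ≈ 0.508 kPa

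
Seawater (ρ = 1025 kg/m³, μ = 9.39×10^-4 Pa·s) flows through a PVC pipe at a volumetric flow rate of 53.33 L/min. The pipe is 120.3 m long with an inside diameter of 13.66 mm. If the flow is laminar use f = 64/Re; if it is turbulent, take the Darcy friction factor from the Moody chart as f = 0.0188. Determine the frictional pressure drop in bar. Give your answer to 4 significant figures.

ΔP ≈ 31.21 bar

Q = 53.33 L/min = 53.33/60000 = 0.0008888 m³/s.
Cross-sectional area A = πD²/4 = π(0.01366)²/4 = 0.0001466 m²; mean velocity V = Q/A = 0.0008888/0.0001466 = 6.065 m/s.
Reynolds number Re = ρVD/μ = 1025 · 6.065 · 0.01366 / 0.000939 = 9.044e+04.
Re > 4000 → turbulent; use the Moody-chart value f = 0.0188.
Darcy-Weisbach: ΔP = f(L/D)(ρV²/2) = 0.0188·(120.3/0.01366)·(1025·6.065²/2) = 0.0188·8807·1.885e+04 = 3.121e+06 Pa.
ΔP = 3.121e+06 Pa = 31.21 bar.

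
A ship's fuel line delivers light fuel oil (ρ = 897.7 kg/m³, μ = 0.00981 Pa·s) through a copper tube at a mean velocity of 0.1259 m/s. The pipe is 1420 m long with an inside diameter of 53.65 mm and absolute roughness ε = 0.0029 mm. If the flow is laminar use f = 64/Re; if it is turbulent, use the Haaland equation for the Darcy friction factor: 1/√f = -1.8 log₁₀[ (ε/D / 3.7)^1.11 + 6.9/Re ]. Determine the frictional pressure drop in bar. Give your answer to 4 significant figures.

Reynolds number Re = ρVD/μ = 897.7 · 0.1259 · 0.05365 / 0.00981 = 618.1.
Re < 2300 → laminar flow, so f = 64/Re = 64/618.1 = 0.1035 (the turbulent correlation is not needed).
Darcy-Weisbach: ΔP = f(L/D)(ρV²/2) = 0.1035·(1420/0.05365)·(897.7·0.1259²/2) = 0.1035·2.647e+04·7.115 = 1.95e+04 Pa.
ΔP = 1.95e+04 Pa = 0.1950 bar.

ΔP ≈ 0.1950 bar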